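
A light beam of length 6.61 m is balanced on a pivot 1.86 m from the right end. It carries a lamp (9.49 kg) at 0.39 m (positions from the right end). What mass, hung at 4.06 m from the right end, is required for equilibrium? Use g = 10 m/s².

Take moments about the pivot (at 1.86 m from the right end).
Lamp: 9.49 × 10 = 94.9 N down at 0.39 m → arm 1.47 m, τ = 94.9 × 1.47 = 139.5 N·m clockwise.
Net moment of known loads = 139.5 N·m clockwise.
An unknown mass m at 4.06 m has arm 2.2 m; its moment is m·g·2.2 counterclockwise.
For rotational equilibrium, m × 10 × 2.2 = 139.5, so m = 139.5 / (10 × 2.2) = 6.34 kg.

m ≈ 6.34 kg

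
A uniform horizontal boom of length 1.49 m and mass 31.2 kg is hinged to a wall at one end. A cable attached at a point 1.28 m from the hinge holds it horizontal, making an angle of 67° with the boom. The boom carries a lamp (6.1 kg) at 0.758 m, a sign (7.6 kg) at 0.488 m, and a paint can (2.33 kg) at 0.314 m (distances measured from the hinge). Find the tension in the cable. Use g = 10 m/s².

T ≈ 274 N

Sum moments about the hinge (the unknown hinge reaction has zero arm there).
Beam weight: 31.2 × 10 = 312 N down at 0.745 m → arm 0.745 m, τ = 312 × 0.745 = 232.4 N·m clockwise.
Lamp: 6.1 × 10 = 61 N down at 0.758 m → arm 0.758 m, τ = 61 × 0.758 = 46.24 N·m clockwise.
Sign: 7.6 × 10 = 76 N down at 0.488 m → arm 0.488 m, τ = 76 × 0.488 = 37.09 N·m clockwise.
Paint can: 2.33 × 10 = 23.3 N down at 0.314 m → arm 0.314 m, τ = 23.3 × 0.314 = 7.316 N·m clockwise.
Total clockwise load moment = 323 N·m.
The cable tension T acts at 1.28 m; only its component perpendicular to the boom, T sinθ, produces torque. sin 67° = 0.9205.
Στ = 0 ⇒ T × 1.28 × 0.9205 = 323 ⇒ T = 323 / 1.178 = 274 N.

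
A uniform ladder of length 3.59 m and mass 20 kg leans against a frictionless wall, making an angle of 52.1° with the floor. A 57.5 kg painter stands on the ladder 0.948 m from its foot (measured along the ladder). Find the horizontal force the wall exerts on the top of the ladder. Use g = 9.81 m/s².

N_wall ≈ 192 N

Taking torques about the foot of the ladder:
Ladder weight 20×9.81 = 196.2 N acts at 1.795 m along the ladder; its horizontal arm is 1.795·cos52.1° = 1.103 m → τ = 216.4 N·m clockwise.
Painter: 57.5×9.81 = 564.1 N at 0.948 m → arm 0.5823 m → τ = 328.5 N·m clockwise.
Wall normal N acts horizontally at the top; its moment arm is the height L sinθ = 3.59·sin52.1° = 2.833 m, counterclockwise.
For rotational equilibrium, N × 2.833 = 544.9, so N = 192 N.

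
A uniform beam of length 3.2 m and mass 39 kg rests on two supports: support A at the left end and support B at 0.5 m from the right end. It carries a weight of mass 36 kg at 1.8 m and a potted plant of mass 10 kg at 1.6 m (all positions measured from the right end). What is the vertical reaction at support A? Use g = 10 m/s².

R_A ≈ 373 N

About support B:
Beam weight: 39 × 10 = 390 N down at 1.6 m → arm 1.1 m, τ = 390 × 1.1 = 429 N·m counterclockwise.
Weight: 36 × 10 = 360 N down at 1.8 m → arm 1.3 m, τ = 360 × 1.3 = 468 N·m counterclockwise.
Potted plant: 10 × 10 = 100 N down at 1.6 m → arm 1.1 m, τ = 100 × 1.1 = 110 N·m counterclockwise.
Net load moment about support B = 1007 N·m counterclockwise.
Reaction R at support A is upward at 3.2 m, arm 2.7 m → moment R × 2.7 clockwise.
Στ = 0 ⇒ R × 2.7 = 1007 ⇒ R = 373 N.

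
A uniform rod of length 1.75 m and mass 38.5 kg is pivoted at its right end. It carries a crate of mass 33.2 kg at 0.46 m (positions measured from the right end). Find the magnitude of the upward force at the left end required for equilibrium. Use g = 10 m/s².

Choose the right end as the axis so the unknown pivot reaction has zero arm there.
Beam weight: 38.5 × 10 = 385 N down at 0.875 m → arm 0.875 m, τ = 385 × 0.875 = 336.9 N·m counterclockwise.
Crate: 33.2 × 10 = 332 N down at 0.46 m → arm 0.46 m, τ = 332 × 0.46 = 152.7 N·m counterclockwise.
Net moment of the loads = 489.6 N·m counterclockwise.
The upward force F acts at the left end, arm 1.75 m, giving F × 1.75 clockwise.
Στ = 0 ⇒ F × 1.75 = 489.6 ⇒ F = 489.6 / 1.75 = 280 N.

F ≈ 280 N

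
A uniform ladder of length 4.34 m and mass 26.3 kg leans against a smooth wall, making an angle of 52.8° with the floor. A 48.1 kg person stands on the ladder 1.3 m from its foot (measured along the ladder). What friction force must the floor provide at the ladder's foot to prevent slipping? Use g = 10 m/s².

f ≈ 209 N

Take moments about the foot of the ladder.
Ladder weight 26.3×10 = 263 N acts at 2.17 m along the ladder; its horizontal arm is 2.17·cos52.8° = 1.312 m → τ = 345.1 N·m clockwise.
Person: 48.1×10 = 481 N at 1.3 m → arm 0.786 m → τ = 378.1 N·m clockwise.
Wall normal N acts horizontally at the top; its moment arm is the height L sinθ = 4.34·sin52.8° = 3.457 m, counterclockwise.
For rotational equilibrium, N × 3.457 = 723.2, so N = 209 N.
ΣFx = 0: friction at the foot balances the wall's push, so f = N_wall = 209 N.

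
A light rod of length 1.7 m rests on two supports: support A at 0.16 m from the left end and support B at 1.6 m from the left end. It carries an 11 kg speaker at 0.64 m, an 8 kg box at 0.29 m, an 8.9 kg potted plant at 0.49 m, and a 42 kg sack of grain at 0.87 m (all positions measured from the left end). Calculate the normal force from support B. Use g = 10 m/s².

Taking torques about support A:
Speaker: 11 × 10 = 110 N down at 0.64 m → arm 0.48 m, τ = 110 × 0.48 = 52.8 N·m clockwise.
Box: 8 × 10 = 80 N down at 0.29 m → arm 0.13 m, τ = 80 × 0.13 = 10.4 N·m clockwise.
Potted plant: 8.9 × 10 = 89 N down at 0.49 m → arm 0.33 m, τ = 89 × 0.33 = 29.37 N·m clockwise.
Sack of grain: 42 × 10 = 420 N down at 0.87 m → arm 0.71 m, τ = 420 × 0.71 = 298.2 N·m clockwise.
Net load moment about support A = 390.8 N·m clockwise.
Reaction R at support B is upward at 1.6 m, arm 1.44 m → moment R × 1.44 counterclockwise.
Balancing moments: R × 1.44 = 390.8, giving R = 271 N.

R_B ≈ 271 N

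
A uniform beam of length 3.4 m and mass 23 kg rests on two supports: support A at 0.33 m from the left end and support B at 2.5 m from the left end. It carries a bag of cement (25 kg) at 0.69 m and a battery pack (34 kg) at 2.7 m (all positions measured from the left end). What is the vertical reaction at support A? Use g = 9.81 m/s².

Taking torques about support B:
Beam weight: 23 × 9.81 = 225.6 N down at 1.7 m → arm 0.8 m, τ = 225.6 × 0.8 = 180.5 N·m counterclockwise.
Bag of cement: 25 × 9.81 = 245.2 N down at 0.69 m → arm 1.81 m, τ = 245.2 × 1.81 = 443.8 N·m counterclockwise.
Battery pack: 34 × 9.81 = 333.5 N down at 2.7 m → arm 0.2 m, τ = 333.5 × 0.2 = 66.7 N·m clockwise.
Net load moment about support B = 557.6 N·m counterclockwise.
Reaction R at support A is upward at 0.33 m, arm 2.17 m → moment R × 2.17 clockwise.
For rotational equilibrium, R × 2.17 = 557.6, so R = 257 N.

R_A ≈ 257 N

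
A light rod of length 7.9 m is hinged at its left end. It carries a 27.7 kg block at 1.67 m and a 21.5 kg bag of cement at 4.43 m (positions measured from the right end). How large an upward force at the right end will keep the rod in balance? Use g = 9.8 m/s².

Taking torques about the left end:
Block: 27.7 × 9.8 = 271.5 N down at 1.67 m → arm 6.23 m, τ = 271.5 × 6.23 = 1691 N·m clockwise.
Bag of cement: 21.5 × 9.8 = 210.7 N down at 4.43 m → arm 3.47 m, τ = 210.7 × 3.47 = 731.1 N·m clockwise.
Net moment of the loads = 2422 N·m clockwise.
The upward force F acts at the right end, arm 7.9 m, giving F × 7.9 counterclockwise.
Balancing moments: F × 7.9 = 2422, giving F = 2422 / 7.9 = 307 N.

F ≈ 307 N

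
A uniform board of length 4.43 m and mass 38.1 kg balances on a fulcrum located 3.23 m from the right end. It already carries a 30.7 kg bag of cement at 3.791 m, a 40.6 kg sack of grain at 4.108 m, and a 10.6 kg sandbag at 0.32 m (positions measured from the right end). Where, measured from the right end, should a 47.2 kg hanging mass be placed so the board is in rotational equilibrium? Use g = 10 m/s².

Take moments about the fulcrum (at 3.23 m from the right end).
Beam weight: 38.1 × 10 = 381 N down at 2.215 m → arm 1.015 m, τ = 381 × 1.015 = 386.7 N·m clockwise.
Bag of cement: 30.7 × 10 = 307 N down at 3.791 m → arm 0.561 m, τ = 307 × 0.561 = 172.2 N·m counterclockwise.
Sack of grain: 40.6 × 10 = 406 N down at 4.108 m → arm 0.878 m, τ = 406 × 0.878 = 356.5 N·m counterclockwise.
Sandbag: 10.6 × 10 = 106 N down at 0.32 m → arm 2.91 m, τ = 106 × 2.91 = 308.5 N·m clockwise.
Net moment of existing loads = 166.5 N·m clockwise.
The hanging mass weighs 47.2 × 10 = 472 N and must supply an equal counterclockwise moment, so its lever arm about the fulcrum is 166.5 / 472 = 0.353 m.
That puts it at 3.23 + 0.353 = 3.58 m from the right end.

x ≈ 3.58 m from the right end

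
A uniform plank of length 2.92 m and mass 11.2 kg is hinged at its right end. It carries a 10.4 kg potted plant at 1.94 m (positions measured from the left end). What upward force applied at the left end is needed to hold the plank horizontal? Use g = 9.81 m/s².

Choose the right end as the axis so the unknown pivot reaction has zero arm there.
Beam weight: 11.2 × 9.81 = 109.9 N down at 1.46 m → arm 1.46 m, τ = 109.9 × 1.46 = 160.5 N·m counterclockwise.
Potted plant: 10.4 × 9.81 = 102 N down at 1.94 m → arm 0.98 m, τ = 102 × 0.98 = 99.96 N·m counterclockwise.
Net moment of the loads = 260.5 N·m counterclockwise.
The upward force F acts at the left end, arm 2.92 m, giving F × 2.92 clockwise.
Setting net torque to zero: F × 2.92 = 260.5 → F = 260.5 / 2.92 = 89.2 N.

F ≈ 89.2 N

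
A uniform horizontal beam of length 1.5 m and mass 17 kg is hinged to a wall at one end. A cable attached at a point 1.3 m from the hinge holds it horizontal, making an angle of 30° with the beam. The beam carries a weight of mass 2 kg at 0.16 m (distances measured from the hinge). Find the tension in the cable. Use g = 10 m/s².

T ≈ 201 N

About the hinge:
Beam weight: 17 × 10 = 170 N down at 0.75 m → arm 0.75 m, τ = 170 × 0.75 = 127.5 N·m clockwise.
Weight: 2 × 10 = 20 N down at 0.16 m → arm 0.16 m, τ = 20 × 0.16 = 3.2 N·m clockwise.
Total clockwise load moment = 130.7 N·m.
The cable tension T acts at 1.3 m; only its component perpendicular to the beam, T sinθ, produces torque. sin 30° = 0.5.
Balancing moments: T × 1.3 × 0.5 = 130.7, giving T = 130.7 / 0.65 = 201 N.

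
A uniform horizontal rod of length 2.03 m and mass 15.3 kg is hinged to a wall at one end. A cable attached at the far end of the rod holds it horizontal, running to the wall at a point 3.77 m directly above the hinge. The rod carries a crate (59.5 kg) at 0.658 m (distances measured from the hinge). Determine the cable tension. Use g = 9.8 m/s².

About the hinge:
Beam weight: 15.3 × 9.8 = 149.9 N down at 1.015 m → arm 1.015 m, τ = 149.9 × 1.015 = 152.1 N·m clockwise.
Crate: 59.5 × 9.8 = 583.1 N down at 0.658 m → arm 0.658 m, τ = 583.1 × 0.658 = 383.7 N·m clockwise.
Total clockwise load moment = 535.8 N·m.
The cable tension T acts at 2.03 m; only its component perpendicular to the rod, T sinθ, produces torque. sinθ = h/√(h²+d²) = 3.77/√(3.77²+2.03²) = 0.8805.
Στ = 0 ⇒ T × 2.03 × 0.8805 = 535.8 ⇒ T = 535.8 / 1.787 = 300 N.

T ≈ 300 N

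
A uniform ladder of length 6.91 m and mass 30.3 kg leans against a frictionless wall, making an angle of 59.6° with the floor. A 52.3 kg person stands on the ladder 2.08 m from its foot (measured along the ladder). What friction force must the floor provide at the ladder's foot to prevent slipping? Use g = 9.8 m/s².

Sum moments about the foot of the ladder (the floor normal and friction both act there and drop out).
Ladder weight 30.3×9.8 = 296.9 N acts at 3.455 m along the ladder; its horizontal arm is 3.455·cos59.6° = 1.748 m → τ = 519 N·m clockwise.
Person: 52.3×9.8 = 512.5 N at 2.08 m → arm 1.053 m → τ = 539.7 N·m clockwise.
Wall normal N acts horizontally at the top; its moment arm is the height L sinθ = 6.91·sin59.6° = 5.96 m, counterclockwise.
Setting net torque to zero: N × 5.96 = 1059 → N = 178 N.
ΣFx = 0: friction at the foot balances the wall's push, so f = N_wall = 178 N.

f ≈ 178 N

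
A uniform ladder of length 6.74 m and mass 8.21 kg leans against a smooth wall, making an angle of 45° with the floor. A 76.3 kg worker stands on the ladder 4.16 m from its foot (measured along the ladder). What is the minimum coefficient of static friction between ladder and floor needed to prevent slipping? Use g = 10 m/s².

About the foot of the ladder:
Ladder weight 8.21×10 = 82.1 N acts at 3.37 m along the ladder; its horizontal arm is 3.37·cos45° = 2.383 m → τ = 195.6 N·m clockwise.
Worker: 76.3×10 = 763 N at 4.16 m → arm 2.942 m → τ = 2245 N·m clockwise.
Wall normal N acts horizontally at the top; its moment arm is the height L sinθ = 6.74·sin45° = 4.766 m, counterclockwise.
For rotational equilibrium, N × 4.766 = 2441, so N = 512.2 N.
ΣFx = 0 ⇒ f = N_wall = 512.2 N. ΣFy = 0 ⇒ N_floor = 845.1 N.
μ_min = f / N_floor = 512.2 / 845.1 = 0.606.

μ_min ≈ 0.606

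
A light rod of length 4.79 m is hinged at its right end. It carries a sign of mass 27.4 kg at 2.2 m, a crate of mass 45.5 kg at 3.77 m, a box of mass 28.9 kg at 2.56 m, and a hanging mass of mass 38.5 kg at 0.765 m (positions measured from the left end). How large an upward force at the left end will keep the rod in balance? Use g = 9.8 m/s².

F ≈ 689 N

About the right end:
Sign: 27.4 × 9.8 = 268.5 N down at 2.2 m → arm 2.59 m, τ = 268.5 × 2.59 = 695.4 N·m counterclockwise.
Crate: 45.5 × 9.8 = 445.9 N down at 3.77 m → arm 1.02 m, τ = 445.9 × 1.02 = 454.8 N·m counterclockwise.
Box: 28.9 × 9.8 = 283.2 N down at 2.56 m → arm 2.23 m, τ = 283.2 × 2.23 = 631.5 N·m counterclockwise.
Hanging mass: 38.5 × 9.8 = 377.3 N down at 0.765 m → arm 4.025 m, τ = 377.3 × 4.025 = 1519 N·m counterclockwise.
Net moment of the loads = 3301 N·m counterclockwise.
The upward force F acts at the left end, arm 4.79 m, giving F × 4.79 clockwise.
Setting net torque to zero: F × 4.79 = 3301 → F = 3301 / 4.79 = 689 N.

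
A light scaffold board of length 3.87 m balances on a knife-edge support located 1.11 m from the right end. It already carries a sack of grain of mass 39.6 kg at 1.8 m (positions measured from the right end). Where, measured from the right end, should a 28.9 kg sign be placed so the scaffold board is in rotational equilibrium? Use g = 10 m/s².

Taking torques about the knife-edge support (at 1.11 m from the right end):
Sack of grain: 39.6 × 10 = 396 N down at 1.8 m → arm 0.69 m, τ = 396 × 0.69 = 273.2 N·m counterclockwise.
Net moment of existing loads = 273.2 N·m counterclockwise.
The sign weighs 28.9 × 10 = 289 N and must supply an equal clockwise moment, so its lever arm about the knife-edge support is 273.2 / 289 = 0.945 m.
That puts it at 1.11 − 0.945 = 0.165 m from the right end.

x ≈ 0.165 m from the right end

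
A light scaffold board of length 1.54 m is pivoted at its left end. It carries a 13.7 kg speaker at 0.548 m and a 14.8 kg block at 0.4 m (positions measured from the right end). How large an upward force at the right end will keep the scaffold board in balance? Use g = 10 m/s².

Sum moments about the left end (the unknown pivot reaction has zero arm there).
Speaker: 13.7 × 10 = 137 N down at 0.548 m → arm 0.992 m, τ = 137 × 0.992 = 135.9 N·m clockwise.
Block: 14.8 × 10 = 148 N down at 0.4 m → arm 1.14 m, τ = 148 × 1.14 = 168.7 N·m clockwise.
Net moment of the loads = 304.6 N·m clockwise.
The upward force F acts at the right end, arm 1.54 m, giving F × 1.54 counterclockwise.
Balancing moments: F × 1.54 = 304.6, giving F = 304.6 / 1.54 = 198 N.

F ≈ 198 N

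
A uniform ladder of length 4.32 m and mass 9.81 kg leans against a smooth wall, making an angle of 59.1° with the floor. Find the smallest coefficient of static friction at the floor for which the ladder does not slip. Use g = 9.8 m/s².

μ_min ≈ 0.299

Choose the foot of the ladder as the axis so the floor normal and friction both act there and drop out.
Ladder weight 9.81×9.8 = 96.14 N acts at 2.16 m along the ladder; its horizontal arm is 2.16·cos59.1° = 1.109 m → τ = 106.6 N·m clockwise.
Wall normal N acts horizontally at the top; its moment arm is the height L sinθ = 4.32·sin59.1° = 3.707 m, counterclockwise.
Στ = 0 ⇒ N × 3.707 = 106.6 ⇒ N = 28.76 N.
ΣFx = 0 ⇒ f = N_wall = 28.76 N. ΣFy = 0 ⇒ N_floor = 96.14 N.
μ_min = f / N_floor = 28.76 / 96.14 = 0.299.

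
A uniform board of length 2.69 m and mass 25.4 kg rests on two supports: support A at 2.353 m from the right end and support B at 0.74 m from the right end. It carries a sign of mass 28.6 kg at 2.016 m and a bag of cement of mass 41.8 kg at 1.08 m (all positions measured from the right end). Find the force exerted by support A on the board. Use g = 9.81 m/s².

Sum moments about support B (its reaction then has zero moment arm).
Beam weight: 25.4 × 9.81 = 249.2 N down at 1.345 m → arm 0.605 m, τ = 249.2 × 0.605 = 150.8 N·m counterclockwise.
Sign: 28.6 × 9.81 = 280.6 N down at 2.016 m → arm 1.276 m, τ = 280.6 × 1.276 = 358 N·m counterclockwise.
Bag of cement: 41.8 × 9.81 = 410.1 N down at 1.08 m → arm 0.34 m, τ = 410.1 × 0.34 = 139.4 N·m counterclockwise.
Net load moment about support B = 648.2 N·m counterclockwise.
Reaction R at support A is upward at 2.353 m, arm 1.613 m → moment R × 1.613 clockwise.
For rotational equilibrium, R × 1.613 = 648.2, so R = 402 N.

R_A ≈ 402 N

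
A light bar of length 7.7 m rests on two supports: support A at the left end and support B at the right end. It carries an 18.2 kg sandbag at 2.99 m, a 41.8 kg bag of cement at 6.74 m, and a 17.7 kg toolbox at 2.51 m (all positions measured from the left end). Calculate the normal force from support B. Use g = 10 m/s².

Sum moments about support A (its reaction then has zero moment arm).
Sandbag: 18.2 × 10 = 182 N down at 2.99 m → arm 2.99 m, τ = 182 × 2.99 = 544.2 N·m clockwise.
Bag of cement: 41.8 × 10 = 418 N down at 6.74 m → arm 6.74 m, τ = 418 × 6.74 = 2817 N·m clockwise.
Toolbox: 17.7 × 10 = 177 N down at 2.51 m → arm 2.51 m, τ = 177 × 2.51 = 444.3 N·m clockwise.
Net load moment about support A = 3806 N·m clockwise.
Reaction R at support B is upward at 7.7 m, arm 7.7 m → moment R × 7.7 counterclockwise.
Balancing moments: R × 7.7 = 3806, giving R = 494 N.

R_B ≈ 494 N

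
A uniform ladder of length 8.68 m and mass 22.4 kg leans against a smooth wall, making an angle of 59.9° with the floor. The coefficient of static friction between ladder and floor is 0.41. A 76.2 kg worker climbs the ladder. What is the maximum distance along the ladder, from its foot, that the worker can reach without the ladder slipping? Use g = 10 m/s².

Sum moments about the foot of the ladder (the floor normal and friction both act there and drop out).
Ladder weight 22.4×10 = 224 N acts at 4.34 m along the ladder; its horizontal arm is 4.34·cos59.9° = 2.177 m → τ = 487.6 N·m clockwise.
Worker weight 76.2×10 = 762 N at distance d → arm d·cos59.9° → τ = 762·d·0.5015 clockwise.
Wall normal N at the top has arm L sinθ = 7.51 m counterclockwise, so Στ = 0 gives N·7.51 = 487.6 + 382.1·d.
ΣFy = 0 ⇒ N_floor = 986 N, so the maximum friction is μ_s·N_floor = 0.41×986 = 404.3 N. ΣFx = 0 ⇒ N_wall = f, so at the slipping point N = 404.3 N.
Substituting: 404.3×7.51 = 487.6 + 382.1·d ⇒ d = (3036 − 487.6) / 382.1 = 6.67 m.

d ≈ 6.67 m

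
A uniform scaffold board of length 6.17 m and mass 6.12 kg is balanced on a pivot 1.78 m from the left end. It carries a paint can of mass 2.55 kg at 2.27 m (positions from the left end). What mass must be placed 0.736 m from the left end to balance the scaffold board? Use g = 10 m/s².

m ≈ 8.85 kg

Choose the pivot (at 1.78 m from the left end) as the axis so the support reaction has zero arm there.
Beam weight: 6.12 × 10 = 61.2 N down at 3.085 m → arm 1.305 m, τ = 61.2 × 1.305 = 79.87 N·m clockwise.
Paint can: 2.55 × 10 = 25.5 N down at 2.27 m → arm 0.49 m, τ = 25.5 × 0.49 = 12.49 N·m clockwise.
Net moment of known loads = 92.36 N·m clockwise.
An unknown mass m at 0.736 m has arm 1.044 m; its moment is m·g·1.044 counterclockwise.
Στ = 0 ⇒ m × 10 × 1.044 = 92.36 ⇒ m = 92.36 / (10 × 1.044) = 8.85 kg.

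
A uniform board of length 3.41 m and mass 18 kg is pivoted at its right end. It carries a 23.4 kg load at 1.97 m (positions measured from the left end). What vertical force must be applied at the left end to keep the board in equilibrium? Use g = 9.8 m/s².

F ≈ 185 N

Choose the right end as the axis so the unknown pivot reaction has zero arm there.
Beam weight: 18 × 9.8 = 176.4 N down at 1.705 m → arm 1.705 m, τ = 176.4 × 1.705 = 300.8 N·m counterclockwise.
Load: 23.4 × 9.8 = 229.3 N down at 1.97 m → arm 1.44 m, τ = 229.3 × 1.44 = 330.2 N·m counterclockwise.
Net moment of the loads = 631 N·m counterclockwise.
The upward force F acts at the left end, arm 3.41 m, giving F × 3.41 clockwise.
Balancing moments: F × 3.41 = 631, giving F = 631 / 3.41 = 185 N.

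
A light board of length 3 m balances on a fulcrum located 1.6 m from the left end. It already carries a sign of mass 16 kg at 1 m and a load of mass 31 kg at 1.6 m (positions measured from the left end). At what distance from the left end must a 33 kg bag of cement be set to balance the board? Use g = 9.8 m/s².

Sum moments about the fulcrum (at 1.6 m from the left end) (the support reaction has zero arm there).
Sign: 16 × 9.8 = 156.8 N down at 1 m → arm 0.6 m, τ = 156.8 × 0.6 = 94.08 N·m counterclockwise.
Load: acts at the fulcrum, moment arm 0 → no torque.
Net moment of existing loads = 94.08 N·m counterclockwise.
The bag of cement weighs 33 × 9.8 = 323.4 N and must supply an equal clockwise moment, so its lever arm about the fulcrum is 94.08 / 323.4 = 0.291 m.
That puts it at 1.6 + 0.291 = 1.89 m from the left end.

x ≈ 1.89 m from the left end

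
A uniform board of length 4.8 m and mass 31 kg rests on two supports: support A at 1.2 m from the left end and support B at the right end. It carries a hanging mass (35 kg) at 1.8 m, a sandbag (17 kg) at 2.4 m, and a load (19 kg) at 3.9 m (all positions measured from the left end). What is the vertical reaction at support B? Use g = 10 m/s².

About support A:
Beam weight: 31 × 10 = 310 N down at 2.4 m → arm 1.2 m, τ = 310 × 1.2 = 372 N·m clockwise.
Hanging mass: 35 × 10 = 350 N down at 1.8 m → arm 0.6 m, τ = 350 × 0.6 = 210 N·m clockwise.
Sandbag: 17 × 10 = 170 N down at 2.4 m → arm 1.2 m, τ = 170 × 1.2 = 204 N·m clockwise.
Load: 19 × 10 = 190 N down at 3.9 m → arm 2.7 m, τ = 190 × 2.7 = 513 N·m clockwise.
Net load moment about support A = 1299 N·m clockwise.
Reaction R at support B is upward at 4.8 m, arm 3.6 m → moment R × 3.6 counterclockwise.
Στ = 0 ⇒ R × 3.6 = 1299 ⇒ R = 361 N.

R_B ≈ 361 N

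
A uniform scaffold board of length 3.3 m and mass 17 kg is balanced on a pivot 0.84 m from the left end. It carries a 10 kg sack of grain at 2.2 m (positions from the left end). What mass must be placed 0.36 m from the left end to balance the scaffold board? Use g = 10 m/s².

m ≈ 57 kg

About the pivot (at 0.84 m from the left end):
Beam weight: 17 × 10 = 170 N down at 1.65 m → arm 0.81 m, τ = 170 × 0.81 = 137.7 N·m clockwise.
Sack of grain: 10 × 10 = 100 N down at 2.2 m → arm 1.36 m, τ = 100 × 1.36 = 136 N·m clockwise.
Net moment of known loads = 273.7 N·m clockwise.
An unknown mass m at 0.36 m has arm 0.48 m; its moment is m·g·0.48 counterclockwise.
Setting net torque to zero: m × 10 × 0.48 = 273.7 → m = 273.7 / (10 × 0.48) = 57 kg.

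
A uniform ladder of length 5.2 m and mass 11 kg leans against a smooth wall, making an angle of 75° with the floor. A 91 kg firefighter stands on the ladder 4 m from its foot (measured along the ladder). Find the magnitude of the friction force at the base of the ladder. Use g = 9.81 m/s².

f ≈ 198 N

Sum moments about the foot of the ladder (the floor normal and friction both act there and drop out).
Ladder weight 11×9.81 = 107.9 N acts at 2.6 m along the ladder; its horizontal arm is 2.6·cos75° = 0.6729 m → τ = 72.61 N·m clockwise.
Firefighter: 91×9.81 = 892.7 N at 4 m → arm 1.035 m → τ = 923.9 N·m clockwise.
Wall normal N acts horizontally at the top; its moment arm is the height L sinθ = 5.2·sin75° = 5.023 m, counterclockwise.
Balancing moments: N × 5.023 = 996.5, giving N = 198 N.
ΣFx = 0: friction at the foot balances the wall's push, so f = N_wall = 198 N.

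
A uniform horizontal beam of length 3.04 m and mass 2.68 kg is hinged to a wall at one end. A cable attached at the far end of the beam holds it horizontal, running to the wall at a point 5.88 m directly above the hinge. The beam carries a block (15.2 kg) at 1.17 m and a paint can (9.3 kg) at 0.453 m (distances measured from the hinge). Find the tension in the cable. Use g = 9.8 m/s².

T ≈ 94.6 N

Sum moments about the hinge (the unknown hinge reaction has zero arm there).
Beam weight: 2.68 × 9.8 = 26.26 N down at 1.52 m → arm 1.52 m, τ = 26.26 × 1.52 = 39.92 N·m clockwise.
Block: 15.2 × 9.8 = 149 N down at 1.17 m → arm 1.17 m, τ = 149 × 1.17 = 174.3 N·m clockwise.
Paint can: 9.3 × 9.8 = 91.14 N down at 0.453 m → arm 0.453 m, τ = 91.14 × 0.453 = 41.29 N·m clockwise.
Total clockwise load moment = 255.5 N·m.
The cable tension T acts at 3.04 m; only its component perpendicular to the beam, T sinθ, produces torque. sinθ = h/√(h²+d²) = 5.88/√(5.88²+3.04²) = 0.8883.
Balancing moments: T × 3.04 × 0.8883 = 255.5, giving T = 255.5 / 2.7 = 94.6 N.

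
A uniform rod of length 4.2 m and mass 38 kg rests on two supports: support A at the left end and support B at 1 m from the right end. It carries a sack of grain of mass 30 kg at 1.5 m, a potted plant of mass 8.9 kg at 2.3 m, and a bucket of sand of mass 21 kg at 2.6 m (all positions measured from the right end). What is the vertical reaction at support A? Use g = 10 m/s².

R_A ≈ 319 N

Taking torques about support B:
Beam weight: 38 × 10 = 380 N down at 2.1 m → arm 1.1 m, τ = 380 × 1.1 = 418 N·m counterclockwise.
Sack of grain: 30 × 10 = 300 N down at 1.5 m → arm 0.5 m, τ = 300 × 0.5 = 150 N·m counterclockwise.
Potted plant: 8.9 × 10 = 89 N down at 2.3 m → arm 1.3 m, τ = 89 × 1.3 = 115.7 N·m counterclockwise.
Bucket of sand: 21 × 10 = 210 N down at 2.6 m → arm 1.6 m, τ = 210 × 1.6 = 336 N·m counterclockwise.
Net load moment about support B = 1020 N·m counterclockwise.
Reaction R at support A is upward at 4.2 m, arm 3.2 m → moment R × 3.2 clockwise.
Balancing moments: R × 3.2 = 1020, giving R = 319 N.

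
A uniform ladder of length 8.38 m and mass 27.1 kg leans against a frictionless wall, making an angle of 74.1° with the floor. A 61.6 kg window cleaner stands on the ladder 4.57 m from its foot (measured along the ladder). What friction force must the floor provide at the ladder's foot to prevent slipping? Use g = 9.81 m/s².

Choose the foot of the ladder as the axis so the floor normal and friction both act there and drop out.
Ladder weight 27.1×9.81 = 265.9 N acts at 4.19 m along the ladder; its horizontal arm is 4.19·cos74.1° = 1.148 m → τ = 305.3 N·m clockwise.
Window cleaner: 61.6×9.81 = 604.3 N at 4.57 m → arm 1.252 m → τ = 756.6 N·m clockwise.
Wall normal N acts horizontally at the top; its moment arm is the height L sinθ = 8.38·sin74.1° = 8.059 m, counterclockwise.
Στ = 0 ⇒ N × 8.059 = 1062 ⇒ N = 132 N.
ΣFx = 0: friction at the foot balances the wall's push, so f = N_wall = 132 N.

f ≈ 132 N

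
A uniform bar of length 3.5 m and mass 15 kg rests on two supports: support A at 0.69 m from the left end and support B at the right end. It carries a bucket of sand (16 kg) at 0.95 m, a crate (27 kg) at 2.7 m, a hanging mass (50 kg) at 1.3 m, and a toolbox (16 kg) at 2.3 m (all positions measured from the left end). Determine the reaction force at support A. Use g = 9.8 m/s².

Taking torques about support B:
Beam weight: 15 × 9.8 = 147 N down at 1.75 m → arm 1.75 m, τ = 147 × 1.75 = 257.2 N·m counterclockwise.
Bucket of sand: 16 × 9.8 = 156.8 N down at 0.95 m → arm 2.55 m, τ = 156.8 × 2.55 = 399.8 N·m counterclockwise.
Crate: 27 × 9.8 = 264.6 N down at 2.7 m → arm 0.8 m, τ = 264.6 × 0.8 = 211.7 N·m counterclockwise.
Hanging mass: 50 × 9.8 = 490 N down at 1.3 m → arm 2.2 m, τ = 490 × 2.2 = 1078 N·m counterclockwise.
Toolbox: 16 × 9.8 = 156.8 N down at 2.3 m → arm 1.2 m, τ = 156.8 × 1.2 = 188.2 N·m counterclockwise.
Net load moment about support B = 2135 N·m counterclockwise.
Reaction R at support A is upward at 0.69 m, arm 2.81 m → moment R × 2.81 clockwise.
Στ = 0 ⇒ R × 2.81 = 2135 ⇒ R = 760 N.

R_A ≈ 760 N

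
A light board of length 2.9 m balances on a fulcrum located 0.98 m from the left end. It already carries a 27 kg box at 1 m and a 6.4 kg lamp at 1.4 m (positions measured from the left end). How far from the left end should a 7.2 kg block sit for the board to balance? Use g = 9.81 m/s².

Choose the fulcrum (at 0.98 m from the left end) as the axis so the support reaction has zero arm there.
Box: 27 × 9.81 = 264.9 N down at 1 m → arm 0.02 m, τ = 264.9 × 0.02 = 5.298 N·m clockwise.
Lamp: 6.4 × 9.81 = 62.78 N down at 1.4 m → arm 0.42 m, τ = 62.78 × 0.42 = 26.37 N·m clockwise.
Net moment of existing loads = 31.67 N·m clockwise.
The block weighs 7.2 × 9.81 = 70.63 N and must supply an equal counterclockwise moment, so its lever arm about the fulcrum is 31.67 / 70.63 = 0.448 m.
That puts it at 0.98 − 0.448 = 0.532 m from the left end.

x ≈ 0.532 m from the left end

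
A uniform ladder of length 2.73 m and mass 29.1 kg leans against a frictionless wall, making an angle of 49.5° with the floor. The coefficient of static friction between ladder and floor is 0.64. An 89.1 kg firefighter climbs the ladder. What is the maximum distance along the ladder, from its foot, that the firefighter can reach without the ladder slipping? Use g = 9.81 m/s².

d ≈ 2.27 m

Take moments about the foot of the ladder.
Ladder weight 29.1×9.81 = 285.5 N acts at 1.365 m along the ladder; its horizontal arm is 1.365·cos49.5° = 0.8865 m → τ = 253.1 N·m clockwise.
Firefighter weight 89.1×9.81 = 874.1 N at distance d → arm d·cos49.5° → τ = 874.1·d·0.6494 clockwise.
Wall normal N at the top has arm L sinθ = 2.076 m counterclockwise, so Στ = 0 gives N·2.076 = 253.1 + 567.6·d.
ΣFy = 0 ⇒ N_floor = 1160 N, so the maximum friction is μ_s·N_floor = 0.64×1160 = 742.4 N. ΣFx = 0 ⇒ N_wall = f, so at the slipping point N = 742.4 N.
Substituting: 742.4×2.076 = 253.1 + 567.6·d ⇒ d = (1541 − 253.1) / 567.6 = 2.27 m.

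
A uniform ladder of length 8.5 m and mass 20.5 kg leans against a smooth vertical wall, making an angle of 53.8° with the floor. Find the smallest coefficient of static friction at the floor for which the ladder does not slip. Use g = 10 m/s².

Taking torques about the foot of the ladder:
Ladder weight 20.5×10 = 205 N acts at 4.25 m along the ladder; its horizontal arm is 4.25·cos53.8° = 2.51 m → τ = 514.5 N·m clockwise.
Wall normal N acts horizontally at the top; its moment arm is the height L sinθ = 8.5·sin53.8° = 6.859 m, counterclockwise.
For rotational equilibrium, N × 6.859 = 514.5, so N = 75.01 N.
ΣFx = 0 ⇒ f = N_wall = 75.01 N. ΣFy = 0 ⇒ N_floor = 205 N.
μ_min = f / N_floor = 75.01 / 205 = 0.366.

μ_min ≈ 0.366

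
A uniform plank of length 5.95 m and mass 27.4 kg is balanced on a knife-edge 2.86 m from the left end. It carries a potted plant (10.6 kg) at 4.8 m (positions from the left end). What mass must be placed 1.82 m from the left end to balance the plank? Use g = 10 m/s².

Taking torques about the knife-edge (at 2.86 m from the left end):
Beam weight: 27.4 × 10 = 274 N down at 2.975 m → arm 0.115 m, τ = 274 × 0.115 = 31.51 N·m clockwise.
Potted plant: 10.6 × 10 = 106 N down at 4.8 m → arm 1.94 m, τ = 106 × 1.94 = 205.6 N·m clockwise.
Net moment of known loads = 237.1 N·m clockwise.
An unknown mass m at 1.82 m has arm 1.04 m; its moment is m·g·1.04 counterclockwise.
For rotational equilibrium, m × 10 × 1.04 = 237.1, so m = 237.1 / (10 × 1.04) = 22.8 kg.

m ≈ 22.8 kg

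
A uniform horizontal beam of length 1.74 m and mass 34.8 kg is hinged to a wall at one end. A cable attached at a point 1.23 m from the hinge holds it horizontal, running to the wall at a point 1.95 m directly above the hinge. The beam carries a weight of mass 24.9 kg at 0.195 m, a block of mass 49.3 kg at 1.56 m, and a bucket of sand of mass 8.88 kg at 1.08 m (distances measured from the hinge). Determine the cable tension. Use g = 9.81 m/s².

T ≈ 1150 N

About the hinge:
Beam weight: 34.8 × 9.81 = 341.4 N down at 0.87 m → arm 0.87 m, τ = 341.4 × 0.87 = 297 N·m clockwise.
Weight: 24.9 × 9.81 = 244.3 N down at 0.195 m → arm 0.195 m, τ = 244.3 × 0.195 = 47.64 N·m clockwise.
Block: 49.3 × 9.81 = 483.6 N down at 1.56 m → arm 1.56 m, τ = 483.6 × 1.56 = 754.4 N·m clockwise.
Bucket of sand: 8.88 × 9.81 = 87.11 N down at 1.08 m → arm 1.08 m, τ = 87.11 × 1.08 = 94.08 N·m clockwise.
Total clockwise load moment = 1193 N·m.
The cable tension T acts at 1.23 m; only its component perpendicular to the beam, T sinθ, produces torque. sinθ = h/√(h²+d²) = 1.95/√(1.95²+1.23²) = 0.8458.
Setting net torque to zero: T × 1.23 × 0.8458 = 1193 → T = 1193 / 1.04 = 1150 N.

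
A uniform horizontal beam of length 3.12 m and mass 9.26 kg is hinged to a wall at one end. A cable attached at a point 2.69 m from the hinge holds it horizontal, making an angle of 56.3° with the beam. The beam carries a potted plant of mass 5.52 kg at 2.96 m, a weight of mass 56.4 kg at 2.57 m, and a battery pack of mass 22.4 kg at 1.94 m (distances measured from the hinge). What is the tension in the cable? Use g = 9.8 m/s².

T ≈ 960 N

About the hinge:
Beam weight: 9.26 × 9.8 = 90.75 N down at 1.56 m → arm 1.56 m, τ = 90.75 × 1.56 = 141.6 N·m clockwise.
Potted plant: 5.52 × 9.8 = 54.1 N down at 2.96 m → arm 2.96 m, τ = 54.1 × 2.96 = 160.1 N·m clockwise.
Weight: 56.4 × 9.8 = 552.7 N down at 2.57 m → arm 2.57 m, τ = 552.7 × 2.57 = 1420 N·m clockwise.
Battery pack: 22.4 × 9.8 = 219.5 N down at 1.94 m → arm 1.94 m, τ = 219.5 × 1.94 = 425.8 N·m clockwise.
Total clockwise load moment = 2148 N·m.
The cable tension T acts at 2.69 m; only its component perpendicular to the beam, T sinθ, produces torque. sin 56.3° = 0.832.
Balancing moments: T × 2.69 × 0.832 = 2148, giving T = 2148 / 2.238 = 960 N.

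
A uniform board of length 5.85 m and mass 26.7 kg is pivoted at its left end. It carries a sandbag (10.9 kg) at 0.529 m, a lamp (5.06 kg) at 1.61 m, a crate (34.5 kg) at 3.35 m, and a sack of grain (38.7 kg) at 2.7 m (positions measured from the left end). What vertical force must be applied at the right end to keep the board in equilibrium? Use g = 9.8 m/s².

Choose the left end as the axis so the unknown pivot reaction has zero arm there.
Beam weight: 26.7 × 9.8 = 261.7 N down at 2.925 m → arm 2.925 m, τ = 261.7 × 2.925 = 765.5 N·m clockwise.
Sandbag: 10.9 × 9.8 = 106.8 N down at 0.529 m → arm 0.529 m, τ = 106.8 × 0.529 = 56.5 N·m clockwise.
Lamp: 5.06 × 9.8 = 49.59 N down at 1.61 m → arm 1.61 m, τ = 49.59 × 1.61 = 79.84 N·m clockwise.
Crate: 34.5 × 9.8 = 338.1 N down at 3.35 m → arm 3.35 m, τ = 338.1 × 3.35 = 1133 N·m clockwise.
Sack of grain: 38.7 × 9.8 = 379.3 N down at 2.7 m → arm 2.7 m, τ = 379.3 × 2.7 = 1024 N·m clockwise.
Net moment of the loads = 3059 N·m clockwise.
The upward force F acts at the right end, arm 5.85 m, giving F × 5.85 counterclockwise.
For rotational equilibrium, F × 5.85 = 3059, so F = 3059 / 5.85 = 523 N.

F ≈ 523 N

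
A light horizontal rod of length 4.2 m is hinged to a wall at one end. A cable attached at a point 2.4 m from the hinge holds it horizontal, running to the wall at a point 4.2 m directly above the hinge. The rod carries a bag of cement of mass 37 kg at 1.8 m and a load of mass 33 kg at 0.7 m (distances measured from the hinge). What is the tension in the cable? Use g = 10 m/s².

T ≈ 430 N

About the hinge:
Bag of cement: 37 × 10 = 370 N down at 1.8 m → arm 1.8 m, τ = 370 × 1.8 = 666 N·m clockwise.
Load: 33 × 10 = 330 N down at 0.7 m → arm 0.7 m, τ = 330 × 0.7 = 231 N·m clockwise.
Total clockwise load moment = 897 N·m.
The cable tension T acts at 2.4 m; only its component perpendicular to the rod, T sinθ, produces torque. sinθ = h/√(h²+d²) = 4.2/√(4.2²+2.4²) = 0.8682.
Στ = 0 ⇒ T × 2.4 × 0.8682 = 897 ⇒ T = 897 / 2.084 = 430 N.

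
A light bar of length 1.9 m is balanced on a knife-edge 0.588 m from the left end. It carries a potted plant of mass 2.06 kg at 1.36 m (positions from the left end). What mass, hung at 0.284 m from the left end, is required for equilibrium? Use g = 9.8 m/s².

About the knife-edge (at 0.588 m from the left end):
Potted plant: 2.06 × 9.8 = 20.19 N down at 1.36 m → arm 0.772 m, τ = 20.19 × 0.772 = 15.59 N·m clockwise.
Net moment of known loads = 15.59 N·m clockwise.
An unknown mass m at 0.284 m has arm 0.304 m; its moment is m·g·0.304 counterclockwise.
For rotational equilibrium, m × 9.8 × 0.304 = 15.59, so m = 15.59 / (9.8 × 0.304) = 5.23 kg.

m ≈ 5.23 kg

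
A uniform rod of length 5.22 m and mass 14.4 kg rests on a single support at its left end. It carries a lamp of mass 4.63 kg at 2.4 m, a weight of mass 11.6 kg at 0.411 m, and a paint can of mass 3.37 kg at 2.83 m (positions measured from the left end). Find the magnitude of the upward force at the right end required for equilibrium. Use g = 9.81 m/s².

F ≈ 118 N

Choose the left end as the axis so the unknown pivot reaction has zero arm there.
Beam weight: 14.4 × 9.81 = 141.3 N down at 2.61 m → arm 2.61 m, τ = 141.3 × 2.61 = 368.8 N·m clockwise.
Lamp: 4.63 × 9.81 = 45.42 N down at 2.4 m → arm 2.4 m, τ = 45.42 × 2.4 = 109 N·m clockwise.
Weight: 11.6 × 9.81 = 113.8 N down at 0.411 m → arm 0.411 m, τ = 113.8 × 0.411 = 46.77 N·m clockwise.
Paint can: 3.37 × 9.81 = 33.06 N down at 2.83 m → arm 2.83 m, τ = 33.06 × 2.83 = 93.56 N·m clockwise.
Net moment of the loads = 618.1 N·m clockwise.
The upward force F acts at the right end, arm 5.22 m, giving F × 5.22 counterclockwise.
Balancing moments: F × 5.22 = 618.1, giving F = 618.1 / 5.22 = 118 N.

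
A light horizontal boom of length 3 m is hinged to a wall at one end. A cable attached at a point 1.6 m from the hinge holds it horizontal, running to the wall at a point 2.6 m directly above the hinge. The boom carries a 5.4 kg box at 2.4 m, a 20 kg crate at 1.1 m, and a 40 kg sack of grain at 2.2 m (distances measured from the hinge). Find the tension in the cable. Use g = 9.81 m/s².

Sum moments about the hinge (the unknown hinge reaction has zero arm there).
Box: 5.4 × 9.81 = 52.97 N down at 2.4 m → arm 2.4 m, τ = 52.97 × 2.4 = 127.1 N·m clockwise.
Crate: 20 × 9.81 = 196.2 N down at 1.1 m → arm 1.1 m, τ = 196.2 × 1.1 = 215.8 N·m clockwise.
Sack of grain: 40 × 9.81 = 392.4 N down at 2.2 m → arm 2.2 m, τ = 392.4 × 2.2 = 863.3 N·m clockwise.
Total clockwise load moment = 1206 N·m.
The cable tension T acts at 1.6 m; only its component perpendicular to the boom, T sinθ, produces torque. sinθ = h/√(h²+d²) = 2.6/√(2.6²+1.6²) = 0.8517.
Setting net torque to zero: T × 1.6 × 0.8517 = 1206 → T = 1206 / 1.363 = 885 N.

T ≈ 885 N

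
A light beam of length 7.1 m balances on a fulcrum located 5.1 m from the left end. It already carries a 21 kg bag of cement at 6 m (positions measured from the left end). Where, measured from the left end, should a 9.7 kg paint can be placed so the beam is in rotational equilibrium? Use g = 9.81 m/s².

x ≈ 3.15 m from the left end

Taking torques about the fulcrum (at 5.1 m from the left end):
Bag of cement: 21 × 9.81 = 206 N down at 6 m → arm 0.9 m, τ = 206 × 0.9 = 185.4 N·m clockwise.
Net moment of existing loads = 185.4 N·m clockwise.
The paint can weighs 9.7 × 9.81 = 95.16 N and must supply an equal counterclockwise moment, so its lever arm about the fulcrum is 185.4 / 95.16 = 1.95 m.
That puts it at 5.1 − 1.95 = 3.15 m from the left end.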